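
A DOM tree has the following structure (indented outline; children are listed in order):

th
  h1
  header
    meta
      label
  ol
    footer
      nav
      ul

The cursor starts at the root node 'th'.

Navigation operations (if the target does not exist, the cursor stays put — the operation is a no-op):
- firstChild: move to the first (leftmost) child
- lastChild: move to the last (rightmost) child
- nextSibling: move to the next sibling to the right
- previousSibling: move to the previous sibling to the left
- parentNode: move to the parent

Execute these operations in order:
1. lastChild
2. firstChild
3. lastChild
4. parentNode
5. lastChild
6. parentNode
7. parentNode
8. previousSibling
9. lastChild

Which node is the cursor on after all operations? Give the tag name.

Answer: meta

Derivation:
After 1 (lastChild): ol
After 2 (firstChild): footer
After 3 (lastChild): ul
After 4 (parentNode): footer
After 5 (lastChild): ul
After 6 (parentNode): footer
After 7 (parentNode): ol
After 8 (previousSibling): header
After 9 (lastChild): meta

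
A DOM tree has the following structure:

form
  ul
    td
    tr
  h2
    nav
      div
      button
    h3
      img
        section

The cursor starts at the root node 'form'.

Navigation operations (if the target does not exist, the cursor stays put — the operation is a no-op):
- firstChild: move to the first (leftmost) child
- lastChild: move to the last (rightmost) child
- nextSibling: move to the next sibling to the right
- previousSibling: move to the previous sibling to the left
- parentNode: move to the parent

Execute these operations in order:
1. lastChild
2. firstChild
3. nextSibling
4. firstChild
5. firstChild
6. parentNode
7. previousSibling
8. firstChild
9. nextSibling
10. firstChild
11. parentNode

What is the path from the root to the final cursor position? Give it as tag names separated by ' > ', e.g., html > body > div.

Answer: form > h2 > h3 > img

Derivation:
After 1 (lastChild): h2
After 2 (firstChild): nav
After 3 (nextSibling): h3
After 4 (firstChild): img
After 5 (firstChild): section
After 6 (parentNode): img
After 7 (previousSibling): img (no-op, stayed)
After 8 (firstChild): section
After 9 (nextSibling): section (no-op, stayed)
After 10 (firstChild): section (no-op, stayed)
After 11 (parentNode): img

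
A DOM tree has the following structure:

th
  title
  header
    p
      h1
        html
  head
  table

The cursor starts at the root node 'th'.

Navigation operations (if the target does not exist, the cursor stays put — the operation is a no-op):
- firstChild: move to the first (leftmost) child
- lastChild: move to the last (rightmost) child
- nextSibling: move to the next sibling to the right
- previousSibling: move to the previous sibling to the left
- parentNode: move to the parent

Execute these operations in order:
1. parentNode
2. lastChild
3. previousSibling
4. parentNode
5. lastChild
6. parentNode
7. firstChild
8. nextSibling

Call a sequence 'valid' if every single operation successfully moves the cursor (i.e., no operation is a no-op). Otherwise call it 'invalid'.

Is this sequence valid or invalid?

After 1 (parentNode): th (no-op, stayed)
After 2 (lastChild): table
After 3 (previousSibling): head
After 4 (parentNode): th
After 5 (lastChild): table
After 6 (parentNode): th
After 7 (firstChild): title
After 8 (nextSibling): header

Answer: invalid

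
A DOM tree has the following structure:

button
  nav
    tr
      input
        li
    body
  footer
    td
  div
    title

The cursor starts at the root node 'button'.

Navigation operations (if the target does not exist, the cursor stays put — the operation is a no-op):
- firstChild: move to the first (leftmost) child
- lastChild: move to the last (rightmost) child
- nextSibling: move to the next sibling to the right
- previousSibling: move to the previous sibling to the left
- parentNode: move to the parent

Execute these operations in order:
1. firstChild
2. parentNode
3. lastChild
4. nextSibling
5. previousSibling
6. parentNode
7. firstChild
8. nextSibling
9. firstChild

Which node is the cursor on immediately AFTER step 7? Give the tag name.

Answer: nav

Derivation:
After 1 (firstChild): nav
After 2 (parentNode): button
After 3 (lastChild): div
After 4 (nextSibling): div (no-op, stayed)
After 5 (previousSibling): footer
After 6 (parentNode): button
After 7 (firstChild): nav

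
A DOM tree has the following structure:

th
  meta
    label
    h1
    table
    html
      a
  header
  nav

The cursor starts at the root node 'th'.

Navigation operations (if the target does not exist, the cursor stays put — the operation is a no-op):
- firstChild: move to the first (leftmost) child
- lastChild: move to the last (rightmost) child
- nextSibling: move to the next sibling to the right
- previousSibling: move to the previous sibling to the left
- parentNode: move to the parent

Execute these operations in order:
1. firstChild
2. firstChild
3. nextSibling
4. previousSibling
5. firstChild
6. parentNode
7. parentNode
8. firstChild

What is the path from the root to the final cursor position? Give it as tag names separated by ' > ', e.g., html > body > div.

After 1 (firstChild): meta
After 2 (firstChild): label
After 3 (nextSibling): h1
After 4 (previousSibling): label
After 5 (firstChild): label (no-op, stayed)
After 6 (parentNode): meta
After 7 (parentNode): th
After 8 (firstChild): meta

Answer: th > meta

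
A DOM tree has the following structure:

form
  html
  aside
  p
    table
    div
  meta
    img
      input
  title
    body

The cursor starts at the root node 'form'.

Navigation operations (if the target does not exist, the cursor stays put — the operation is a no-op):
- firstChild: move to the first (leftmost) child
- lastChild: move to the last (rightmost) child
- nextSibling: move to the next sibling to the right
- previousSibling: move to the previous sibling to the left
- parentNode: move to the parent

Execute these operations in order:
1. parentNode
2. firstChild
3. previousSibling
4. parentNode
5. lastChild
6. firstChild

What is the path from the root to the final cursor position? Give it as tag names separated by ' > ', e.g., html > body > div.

Answer: form > title > body

Derivation:
After 1 (parentNode): form (no-op, stayed)
After 2 (firstChild): html
After 3 (previousSibling): html (no-op, stayed)
After 4 (parentNode): form
After 5 (lastChild): title
After 6 (firstChild): body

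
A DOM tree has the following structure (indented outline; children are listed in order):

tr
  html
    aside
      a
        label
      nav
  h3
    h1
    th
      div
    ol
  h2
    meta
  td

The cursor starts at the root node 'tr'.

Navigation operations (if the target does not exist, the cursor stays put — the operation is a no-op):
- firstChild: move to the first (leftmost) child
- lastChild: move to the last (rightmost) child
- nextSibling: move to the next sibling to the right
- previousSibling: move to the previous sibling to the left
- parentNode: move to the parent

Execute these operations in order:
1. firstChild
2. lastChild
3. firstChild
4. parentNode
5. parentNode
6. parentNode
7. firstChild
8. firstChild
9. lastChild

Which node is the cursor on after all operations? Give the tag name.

After 1 (firstChild): html
After 2 (lastChild): aside
After 3 (firstChild): a
After 4 (parentNode): aside
After 5 (parentNode): html
After 6 (parentNode): tr
After 7 (firstChild): html
After 8 (firstChild): aside
After 9 (lastChild): nav

Answer: nav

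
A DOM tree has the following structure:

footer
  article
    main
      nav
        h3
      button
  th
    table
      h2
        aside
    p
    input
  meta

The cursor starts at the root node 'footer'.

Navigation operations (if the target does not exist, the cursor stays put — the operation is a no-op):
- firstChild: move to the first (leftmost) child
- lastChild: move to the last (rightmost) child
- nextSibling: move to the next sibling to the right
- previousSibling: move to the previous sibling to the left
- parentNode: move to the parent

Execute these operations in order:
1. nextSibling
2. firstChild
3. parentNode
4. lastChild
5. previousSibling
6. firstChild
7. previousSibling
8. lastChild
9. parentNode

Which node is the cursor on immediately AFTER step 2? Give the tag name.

After 1 (nextSibling): footer (no-op, stayed)
After 2 (firstChild): article

Answer: article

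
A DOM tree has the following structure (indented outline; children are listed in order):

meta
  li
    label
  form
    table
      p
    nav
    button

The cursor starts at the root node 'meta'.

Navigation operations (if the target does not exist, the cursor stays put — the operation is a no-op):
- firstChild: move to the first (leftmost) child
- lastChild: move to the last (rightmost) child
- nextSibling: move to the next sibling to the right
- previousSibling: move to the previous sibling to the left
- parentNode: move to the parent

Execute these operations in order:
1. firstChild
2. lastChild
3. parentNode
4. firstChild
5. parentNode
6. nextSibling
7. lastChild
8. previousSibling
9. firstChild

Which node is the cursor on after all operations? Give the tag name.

After 1 (firstChild): li
After 2 (lastChild): label
After 3 (parentNode): li
After 4 (firstChild): label
After 5 (parentNode): li
After 6 (nextSibling): form
After 7 (lastChild): button
After 8 (previousSibling): nav
After 9 (firstChild): nav (no-op, stayed)

Answer: nav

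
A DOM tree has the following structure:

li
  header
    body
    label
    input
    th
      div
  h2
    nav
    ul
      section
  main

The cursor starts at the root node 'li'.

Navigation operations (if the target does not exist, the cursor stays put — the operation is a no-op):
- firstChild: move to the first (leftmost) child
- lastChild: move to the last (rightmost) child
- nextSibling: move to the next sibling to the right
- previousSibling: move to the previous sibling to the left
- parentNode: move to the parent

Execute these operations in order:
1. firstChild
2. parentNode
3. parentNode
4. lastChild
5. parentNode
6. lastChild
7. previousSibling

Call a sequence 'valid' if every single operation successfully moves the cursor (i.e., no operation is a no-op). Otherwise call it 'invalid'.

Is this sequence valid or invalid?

Answer: invalid

Derivation:
After 1 (firstChild): header
After 2 (parentNode): li
After 3 (parentNode): li (no-op, stayed)
After 4 (lastChild): main
After 5 (parentNode): li
After 6 (lastChild): main
After 7 (previousSibling): h2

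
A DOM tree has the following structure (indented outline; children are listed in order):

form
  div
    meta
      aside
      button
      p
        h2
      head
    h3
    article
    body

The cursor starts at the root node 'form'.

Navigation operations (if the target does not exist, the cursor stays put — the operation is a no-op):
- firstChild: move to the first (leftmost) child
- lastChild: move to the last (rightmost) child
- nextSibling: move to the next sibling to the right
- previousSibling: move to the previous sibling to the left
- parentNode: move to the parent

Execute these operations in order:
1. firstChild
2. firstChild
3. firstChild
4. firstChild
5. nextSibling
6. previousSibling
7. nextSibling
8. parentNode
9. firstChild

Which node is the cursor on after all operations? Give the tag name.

Answer: aside

Derivation:
After 1 (firstChild): div
After 2 (firstChild): meta
After 3 (firstChild): aside
After 4 (firstChild): aside (no-op, stayed)
After 5 (nextSibling): button
After 6 (previousSibling): aside
After 7 (nextSibling): button
After 8 (parentNode): meta
After 9 (firstChild): aside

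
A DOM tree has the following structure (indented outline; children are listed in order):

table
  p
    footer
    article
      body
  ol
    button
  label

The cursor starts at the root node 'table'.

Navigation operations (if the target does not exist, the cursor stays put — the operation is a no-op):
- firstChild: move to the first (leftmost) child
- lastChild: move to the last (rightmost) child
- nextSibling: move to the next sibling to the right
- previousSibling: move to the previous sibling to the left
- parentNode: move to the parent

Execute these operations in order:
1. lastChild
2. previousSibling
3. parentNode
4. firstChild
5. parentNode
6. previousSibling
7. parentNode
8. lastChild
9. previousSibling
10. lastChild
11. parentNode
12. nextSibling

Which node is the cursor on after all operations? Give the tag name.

After 1 (lastChild): label
After 2 (previousSibling): ol
After 3 (parentNode): table
After 4 (firstChild): p
After 5 (parentNode): table
After 6 (previousSibling): table (no-op, stayed)
After 7 (parentNode): table (no-op, stayed)
After 8 (lastChild): label
After 9 (previousSibling): ol
After 10 (lastChild): button
After 11 (parentNode): ol
After 12 (nextSibling): label

Answer: label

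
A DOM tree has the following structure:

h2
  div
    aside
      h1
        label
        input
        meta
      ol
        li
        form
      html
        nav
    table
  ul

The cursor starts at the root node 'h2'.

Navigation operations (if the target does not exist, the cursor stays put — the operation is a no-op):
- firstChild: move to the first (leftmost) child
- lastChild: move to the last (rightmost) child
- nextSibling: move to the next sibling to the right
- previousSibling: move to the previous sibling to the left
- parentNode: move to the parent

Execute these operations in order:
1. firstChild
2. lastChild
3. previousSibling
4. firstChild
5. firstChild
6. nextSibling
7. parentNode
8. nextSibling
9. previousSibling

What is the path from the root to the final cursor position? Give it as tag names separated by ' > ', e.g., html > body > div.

Answer: h2 > div > aside > h1

Derivation:
After 1 (firstChild): div
After 2 (lastChild): table
After 3 (previousSibling): aside
After 4 (firstChild): h1
After 5 (firstChild): label
After 6 (nextSibling): input
After 7 (parentNode): h1
After 8 (nextSibling): ol
After 9 (previousSibling): h1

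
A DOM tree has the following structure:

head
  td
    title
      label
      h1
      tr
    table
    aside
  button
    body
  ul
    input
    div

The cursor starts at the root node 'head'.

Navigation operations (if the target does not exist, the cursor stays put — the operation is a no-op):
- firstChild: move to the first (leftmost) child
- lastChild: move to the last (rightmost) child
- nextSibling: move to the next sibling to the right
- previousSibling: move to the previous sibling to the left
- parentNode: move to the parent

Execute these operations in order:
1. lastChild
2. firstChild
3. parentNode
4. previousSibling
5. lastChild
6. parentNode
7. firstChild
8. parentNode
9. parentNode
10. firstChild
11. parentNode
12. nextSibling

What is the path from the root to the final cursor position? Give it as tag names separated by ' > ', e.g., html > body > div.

After 1 (lastChild): ul
After 2 (firstChild): input
After 3 (parentNode): ul
After 4 (previousSibling): button
After 5 (lastChild): body
After 6 (parentNode): button
After 7 (firstChild): body
After 8 (parentNode): button
After 9 (parentNode): head
After 10 (firstChild): td
After 11 (parentNode): head
After 12 (nextSibling): head (no-op, stayed)

Answer: head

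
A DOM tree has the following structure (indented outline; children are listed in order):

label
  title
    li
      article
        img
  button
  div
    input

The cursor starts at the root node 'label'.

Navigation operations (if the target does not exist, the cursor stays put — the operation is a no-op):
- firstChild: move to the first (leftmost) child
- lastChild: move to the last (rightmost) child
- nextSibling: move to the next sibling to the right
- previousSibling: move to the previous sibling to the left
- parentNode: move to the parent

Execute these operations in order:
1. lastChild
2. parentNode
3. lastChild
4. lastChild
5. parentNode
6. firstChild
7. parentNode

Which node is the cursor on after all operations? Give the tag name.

Answer: div

Derivation:
After 1 (lastChild): div
After 2 (parentNode): label
After 3 (lastChild): div
After 4 (lastChild): input
After 5 (parentNode): div
After 6 (firstChild): input
After 7 (parentNode): div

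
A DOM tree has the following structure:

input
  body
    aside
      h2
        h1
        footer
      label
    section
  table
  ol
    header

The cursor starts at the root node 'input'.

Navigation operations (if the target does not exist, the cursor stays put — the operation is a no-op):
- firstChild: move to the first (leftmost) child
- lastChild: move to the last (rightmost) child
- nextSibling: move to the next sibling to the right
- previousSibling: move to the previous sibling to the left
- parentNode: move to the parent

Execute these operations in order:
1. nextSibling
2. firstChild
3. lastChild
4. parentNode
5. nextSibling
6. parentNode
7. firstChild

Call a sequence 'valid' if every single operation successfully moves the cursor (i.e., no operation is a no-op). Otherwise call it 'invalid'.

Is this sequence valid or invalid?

Answer: invalid

Derivation:
After 1 (nextSibling): input (no-op, stayed)
After 2 (firstChild): body
After 3 (lastChild): section
After 4 (parentNode): body
After 5 (nextSibling): table
After 6 (parentNode): input
After 7 (firstChild): body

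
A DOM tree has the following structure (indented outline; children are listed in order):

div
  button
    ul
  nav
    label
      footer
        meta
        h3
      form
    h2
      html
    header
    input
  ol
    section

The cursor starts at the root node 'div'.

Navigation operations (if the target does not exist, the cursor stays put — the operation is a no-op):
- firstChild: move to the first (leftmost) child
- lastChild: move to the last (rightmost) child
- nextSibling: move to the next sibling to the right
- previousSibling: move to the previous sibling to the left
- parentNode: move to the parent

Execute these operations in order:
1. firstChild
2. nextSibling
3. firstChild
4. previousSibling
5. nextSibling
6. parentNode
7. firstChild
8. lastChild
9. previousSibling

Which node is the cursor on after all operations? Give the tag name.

Answer: footer

Derivation:
After 1 (firstChild): button
After 2 (nextSibling): nav
After 3 (firstChild): label
After 4 (previousSibling): label (no-op, stayed)
After 5 (nextSibling): h2
After 6 (parentNode): nav
After 7 (firstChild): label
After 8 (lastChild): form
After 9 (previousSibling): footer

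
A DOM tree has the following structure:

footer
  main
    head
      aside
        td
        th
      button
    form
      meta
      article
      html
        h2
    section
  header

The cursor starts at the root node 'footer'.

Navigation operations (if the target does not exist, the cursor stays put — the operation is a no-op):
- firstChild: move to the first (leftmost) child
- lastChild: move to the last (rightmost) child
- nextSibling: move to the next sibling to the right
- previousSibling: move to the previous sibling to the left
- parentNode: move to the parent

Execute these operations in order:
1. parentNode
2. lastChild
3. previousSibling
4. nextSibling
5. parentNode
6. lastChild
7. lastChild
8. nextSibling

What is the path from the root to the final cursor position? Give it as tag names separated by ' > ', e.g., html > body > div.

Answer: footer > header

Derivation:
After 1 (parentNode): footer (no-op, stayed)
After 2 (lastChild): header
After 3 (previousSibling): main
After 4 (nextSibling): header
After 5 (parentNode): footer
After 6 (lastChild): header
After 7 (lastChild): header (no-op, stayed)
After 8 (nextSibling): header (no-op, stayed)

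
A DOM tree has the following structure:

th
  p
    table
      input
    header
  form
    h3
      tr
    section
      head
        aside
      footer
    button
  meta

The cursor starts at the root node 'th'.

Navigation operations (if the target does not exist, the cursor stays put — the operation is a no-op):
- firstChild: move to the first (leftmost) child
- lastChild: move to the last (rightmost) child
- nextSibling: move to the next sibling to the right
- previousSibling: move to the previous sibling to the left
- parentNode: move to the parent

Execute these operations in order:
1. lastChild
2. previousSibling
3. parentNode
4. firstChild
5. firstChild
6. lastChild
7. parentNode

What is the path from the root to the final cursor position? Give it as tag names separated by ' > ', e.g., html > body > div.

After 1 (lastChild): meta
After 2 (previousSibling): form
After 3 (parentNode): th
After 4 (firstChild): p
After 5 (firstChild): table
After 6 (lastChild): input
After 7 (parentNode): table

Answer: th > p > table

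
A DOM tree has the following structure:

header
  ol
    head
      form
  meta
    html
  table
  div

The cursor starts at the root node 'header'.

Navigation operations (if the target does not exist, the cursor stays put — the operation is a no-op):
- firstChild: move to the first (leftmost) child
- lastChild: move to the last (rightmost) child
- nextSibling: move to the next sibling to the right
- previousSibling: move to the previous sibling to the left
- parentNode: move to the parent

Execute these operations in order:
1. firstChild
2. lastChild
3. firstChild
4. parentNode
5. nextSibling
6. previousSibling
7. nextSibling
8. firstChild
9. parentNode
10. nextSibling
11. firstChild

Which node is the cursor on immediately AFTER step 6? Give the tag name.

Answer: head

Derivation:
After 1 (firstChild): ol
After 2 (lastChild): head
After 3 (firstChild): form
After 4 (parentNode): head
After 5 (nextSibling): head (no-op, stayed)
After 6 (previousSibling): head (no-op, stayed)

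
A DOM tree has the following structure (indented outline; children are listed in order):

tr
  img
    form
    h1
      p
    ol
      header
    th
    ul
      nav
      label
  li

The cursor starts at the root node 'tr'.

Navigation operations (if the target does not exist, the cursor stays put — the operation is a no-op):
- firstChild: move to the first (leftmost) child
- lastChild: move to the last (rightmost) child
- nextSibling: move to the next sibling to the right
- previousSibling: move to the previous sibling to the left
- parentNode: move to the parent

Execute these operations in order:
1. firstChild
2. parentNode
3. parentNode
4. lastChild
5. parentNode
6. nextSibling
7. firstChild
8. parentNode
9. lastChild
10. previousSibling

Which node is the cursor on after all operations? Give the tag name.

Answer: img

Derivation:
After 1 (firstChild): img
After 2 (parentNode): tr
After 3 (parentNode): tr (no-op, stayed)
After 4 (lastChild): li
After 5 (parentNode): tr
After 6 (nextSibling): tr (no-op, stayed)
After 7 (firstChild): img
After 8 (parentNode): tr
After 9 (lastChild): li
After 10 (previousSibling): img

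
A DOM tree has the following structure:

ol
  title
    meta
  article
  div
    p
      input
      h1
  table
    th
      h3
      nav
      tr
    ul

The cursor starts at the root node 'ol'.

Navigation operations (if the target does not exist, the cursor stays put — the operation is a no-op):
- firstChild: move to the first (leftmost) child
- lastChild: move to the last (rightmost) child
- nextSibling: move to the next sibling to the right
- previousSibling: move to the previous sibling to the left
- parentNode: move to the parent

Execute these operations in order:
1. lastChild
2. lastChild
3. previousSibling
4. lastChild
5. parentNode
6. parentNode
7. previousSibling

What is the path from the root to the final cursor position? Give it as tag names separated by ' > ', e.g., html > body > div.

After 1 (lastChild): table
After 2 (lastChild): ul
After 3 (previousSibling): th
After 4 (lastChild): tr
After 5 (parentNode): th
After 6 (parentNode): table
After 7 (previousSibling): div

Answer: ol > div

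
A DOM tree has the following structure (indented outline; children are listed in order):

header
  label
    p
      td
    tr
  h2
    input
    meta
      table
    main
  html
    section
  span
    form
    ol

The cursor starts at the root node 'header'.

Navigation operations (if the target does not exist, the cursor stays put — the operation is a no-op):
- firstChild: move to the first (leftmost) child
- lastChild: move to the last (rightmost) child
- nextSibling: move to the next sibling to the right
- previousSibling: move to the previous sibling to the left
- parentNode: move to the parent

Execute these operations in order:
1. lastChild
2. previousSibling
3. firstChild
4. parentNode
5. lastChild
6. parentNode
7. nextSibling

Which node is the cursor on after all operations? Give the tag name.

Answer: span

Derivation:
After 1 (lastChild): span
After 2 (previousSibling): html
After 3 (firstChild): section
After 4 (parentNode): html
After 5 (lastChild): section
After 6 (parentNode): html
After 7 (nextSibling): span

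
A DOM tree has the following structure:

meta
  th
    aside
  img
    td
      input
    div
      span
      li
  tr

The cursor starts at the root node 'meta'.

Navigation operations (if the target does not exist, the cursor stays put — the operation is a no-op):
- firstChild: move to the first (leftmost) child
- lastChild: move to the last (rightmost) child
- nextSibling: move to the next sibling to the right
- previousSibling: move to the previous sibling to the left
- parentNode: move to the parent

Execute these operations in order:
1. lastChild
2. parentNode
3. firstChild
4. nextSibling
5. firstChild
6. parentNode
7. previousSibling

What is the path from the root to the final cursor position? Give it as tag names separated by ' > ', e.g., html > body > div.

Answer: meta > th

Derivation:
After 1 (lastChild): tr
After 2 (parentNode): meta
After 3 (firstChild): th
After 4 (nextSibling): img
After 5 (firstChild): td
After 6 (parentNode): img
After 7 (previousSibling): th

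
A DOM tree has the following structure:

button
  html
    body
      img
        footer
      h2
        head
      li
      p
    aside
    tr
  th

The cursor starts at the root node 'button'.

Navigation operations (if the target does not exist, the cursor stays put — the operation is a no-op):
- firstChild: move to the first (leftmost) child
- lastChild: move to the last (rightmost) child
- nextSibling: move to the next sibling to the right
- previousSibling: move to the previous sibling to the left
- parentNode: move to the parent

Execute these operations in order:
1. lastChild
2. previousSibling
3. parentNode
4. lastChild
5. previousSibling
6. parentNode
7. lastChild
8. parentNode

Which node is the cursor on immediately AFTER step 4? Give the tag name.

After 1 (lastChild): th
After 2 (previousSibling): html
After 3 (parentNode): button
After 4 (lastChild): th

Answer: th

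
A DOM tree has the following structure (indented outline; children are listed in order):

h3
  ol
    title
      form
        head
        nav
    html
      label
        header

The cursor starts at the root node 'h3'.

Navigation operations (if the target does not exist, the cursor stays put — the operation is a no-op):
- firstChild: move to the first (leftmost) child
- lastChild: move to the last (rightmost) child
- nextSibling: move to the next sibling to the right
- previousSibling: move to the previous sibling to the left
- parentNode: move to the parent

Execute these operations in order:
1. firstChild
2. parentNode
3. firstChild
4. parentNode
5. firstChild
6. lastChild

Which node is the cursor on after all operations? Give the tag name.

After 1 (firstChild): ol
After 2 (parentNode): h3
After 3 (firstChild): ol
After 4 (parentNode): h3
After 5 (firstChild): ol
After 6 (lastChild): html

Answer: html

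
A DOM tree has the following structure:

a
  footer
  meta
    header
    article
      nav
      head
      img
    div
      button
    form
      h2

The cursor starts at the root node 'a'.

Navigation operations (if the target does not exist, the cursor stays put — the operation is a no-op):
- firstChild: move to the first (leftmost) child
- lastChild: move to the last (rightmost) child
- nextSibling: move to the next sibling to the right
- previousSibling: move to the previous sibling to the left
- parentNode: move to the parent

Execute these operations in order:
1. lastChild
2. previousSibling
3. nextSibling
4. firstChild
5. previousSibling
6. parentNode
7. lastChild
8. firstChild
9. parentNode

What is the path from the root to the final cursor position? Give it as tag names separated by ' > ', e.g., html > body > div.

After 1 (lastChild): meta
After 2 (previousSibling): footer
After 3 (nextSibling): meta
After 4 (firstChild): header
After 5 (previousSibling): header (no-op, stayed)
After 6 (parentNode): meta
After 7 (lastChild): form
After 8 (firstChild): h2
After 9 (parentNode): form

Answer: a > meta > form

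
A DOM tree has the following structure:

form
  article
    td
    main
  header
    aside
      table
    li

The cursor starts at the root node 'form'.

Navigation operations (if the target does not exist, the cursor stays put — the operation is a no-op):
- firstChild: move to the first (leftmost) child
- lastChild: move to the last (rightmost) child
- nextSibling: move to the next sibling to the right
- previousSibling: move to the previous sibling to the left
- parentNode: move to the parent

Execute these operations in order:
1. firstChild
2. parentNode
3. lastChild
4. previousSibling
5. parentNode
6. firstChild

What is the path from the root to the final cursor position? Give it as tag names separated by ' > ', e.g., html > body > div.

Answer: form > article

Derivation:
After 1 (firstChild): article
After 2 (parentNode): form
After 3 (lastChild): header
After 4 (previousSibling): article
After 5 (parentNode): form
After 6 (firstChild): article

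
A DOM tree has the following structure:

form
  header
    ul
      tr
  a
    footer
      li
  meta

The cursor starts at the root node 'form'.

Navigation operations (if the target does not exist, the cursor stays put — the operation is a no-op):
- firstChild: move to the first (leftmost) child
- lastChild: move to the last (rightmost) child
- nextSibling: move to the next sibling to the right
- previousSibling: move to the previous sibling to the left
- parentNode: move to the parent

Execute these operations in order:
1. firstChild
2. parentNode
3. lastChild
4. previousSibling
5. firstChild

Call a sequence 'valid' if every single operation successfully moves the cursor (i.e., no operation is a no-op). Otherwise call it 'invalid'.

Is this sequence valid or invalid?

After 1 (firstChild): header
After 2 (parentNode): form
After 3 (lastChild): meta
After 4 (previousSibling): a
After 5 (firstChild): footer

Answer: valid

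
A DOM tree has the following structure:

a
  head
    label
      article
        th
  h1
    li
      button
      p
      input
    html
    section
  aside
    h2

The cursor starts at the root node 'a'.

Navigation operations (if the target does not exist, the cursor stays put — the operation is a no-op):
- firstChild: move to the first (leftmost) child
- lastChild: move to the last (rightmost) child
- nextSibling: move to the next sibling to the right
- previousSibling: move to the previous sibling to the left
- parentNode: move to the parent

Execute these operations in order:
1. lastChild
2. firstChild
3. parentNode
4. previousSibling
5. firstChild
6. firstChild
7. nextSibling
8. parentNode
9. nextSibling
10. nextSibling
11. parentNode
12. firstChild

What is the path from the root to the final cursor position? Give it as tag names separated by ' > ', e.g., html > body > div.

Answer: a > h1 > li

Derivation:
After 1 (lastChild): aside
After 2 (firstChild): h2
After 3 (parentNode): aside
After 4 (previousSibling): h1
After 5 (firstChild): li
After 6 (firstChild): button
After 7 (nextSibling): p
After 8 (parentNode): li
After 9 (nextSibling): html
After 10 (nextSibling): section
After 11 (parentNode): h1
After 12 (firstChild): li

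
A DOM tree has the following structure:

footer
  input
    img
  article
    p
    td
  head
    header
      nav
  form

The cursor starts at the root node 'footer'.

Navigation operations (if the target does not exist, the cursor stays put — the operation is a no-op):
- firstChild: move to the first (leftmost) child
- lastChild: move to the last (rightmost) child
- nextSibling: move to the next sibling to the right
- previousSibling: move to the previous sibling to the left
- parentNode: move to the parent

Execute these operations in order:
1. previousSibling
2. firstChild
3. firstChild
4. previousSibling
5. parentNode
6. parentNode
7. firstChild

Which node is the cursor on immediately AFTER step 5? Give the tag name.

Answer: input

Derivation:
After 1 (previousSibling): footer (no-op, stayed)
After 2 (firstChild): input
After 3 (firstChild): img
After 4 (previousSibling): img (no-op, stayed)
After 5 (parentNode): input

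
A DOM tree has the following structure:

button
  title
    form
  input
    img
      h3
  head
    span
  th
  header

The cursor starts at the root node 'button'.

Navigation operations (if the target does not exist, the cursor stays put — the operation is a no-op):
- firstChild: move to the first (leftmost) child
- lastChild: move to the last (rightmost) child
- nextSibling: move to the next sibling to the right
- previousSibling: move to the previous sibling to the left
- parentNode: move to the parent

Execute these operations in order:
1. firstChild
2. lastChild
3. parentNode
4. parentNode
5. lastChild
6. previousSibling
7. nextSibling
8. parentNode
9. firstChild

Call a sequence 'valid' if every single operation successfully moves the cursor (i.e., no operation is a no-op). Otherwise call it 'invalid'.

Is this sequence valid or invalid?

Answer: valid

Derivation:
After 1 (firstChild): title
After 2 (lastChild): form
After 3 (parentNode): title
After 4 (parentNode): button
After 5 (lastChild): header
After 6 (previousSibling): th
After 7 (nextSibling): header
After 8 (parentNode): button
After 9 (firstChild): title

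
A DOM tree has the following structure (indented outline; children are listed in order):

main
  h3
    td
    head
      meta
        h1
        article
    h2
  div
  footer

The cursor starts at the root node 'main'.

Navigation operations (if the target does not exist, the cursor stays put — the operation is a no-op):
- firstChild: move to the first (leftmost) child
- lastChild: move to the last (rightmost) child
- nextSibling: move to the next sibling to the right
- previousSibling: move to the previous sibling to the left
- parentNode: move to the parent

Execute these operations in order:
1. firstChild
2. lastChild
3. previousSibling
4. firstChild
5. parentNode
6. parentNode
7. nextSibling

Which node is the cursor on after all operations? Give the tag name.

After 1 (firstChild): h3
After 2 (lastChild): h2
After 3 (previousSibling): head
After 4 (firstChild): meta
After 5 (parentNode): head
After 6 (parentNode): h3
After 7 (nextSibling): div

Answer: div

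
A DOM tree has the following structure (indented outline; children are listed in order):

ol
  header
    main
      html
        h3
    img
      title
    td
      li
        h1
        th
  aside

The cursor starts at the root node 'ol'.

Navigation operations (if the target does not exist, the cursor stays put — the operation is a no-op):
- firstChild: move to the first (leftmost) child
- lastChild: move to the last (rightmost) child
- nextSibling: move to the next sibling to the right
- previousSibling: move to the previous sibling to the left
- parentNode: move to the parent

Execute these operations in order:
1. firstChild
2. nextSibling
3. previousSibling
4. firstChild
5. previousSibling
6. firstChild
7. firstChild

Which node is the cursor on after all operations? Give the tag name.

Answer: h3

Derivation:
After 1 (firstChild): header
After 2 (nextSibling): aside
After 3 (previousSibling): header
After 4 (firstChild): main
After 5 (previousSibling): main (no-op, stayed)
After 6 (firstChild): html
After 7 (firstChild): h3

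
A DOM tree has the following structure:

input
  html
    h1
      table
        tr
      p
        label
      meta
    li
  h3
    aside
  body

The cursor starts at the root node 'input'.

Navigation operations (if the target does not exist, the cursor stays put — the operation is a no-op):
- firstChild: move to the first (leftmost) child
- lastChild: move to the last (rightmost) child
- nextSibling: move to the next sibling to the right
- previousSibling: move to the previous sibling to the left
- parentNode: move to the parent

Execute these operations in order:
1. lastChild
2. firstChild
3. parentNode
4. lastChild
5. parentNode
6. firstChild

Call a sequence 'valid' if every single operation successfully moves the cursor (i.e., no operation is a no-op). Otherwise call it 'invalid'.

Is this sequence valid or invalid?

Answer: invalid

Derivation:
After 1 (lastChild): body
After 2 (firstChild): body (no-op, stayed)
After 3 (parentNode): input
After 4 (lastChild): body
After 5 (parentNode): input
After 6 (firstChild): html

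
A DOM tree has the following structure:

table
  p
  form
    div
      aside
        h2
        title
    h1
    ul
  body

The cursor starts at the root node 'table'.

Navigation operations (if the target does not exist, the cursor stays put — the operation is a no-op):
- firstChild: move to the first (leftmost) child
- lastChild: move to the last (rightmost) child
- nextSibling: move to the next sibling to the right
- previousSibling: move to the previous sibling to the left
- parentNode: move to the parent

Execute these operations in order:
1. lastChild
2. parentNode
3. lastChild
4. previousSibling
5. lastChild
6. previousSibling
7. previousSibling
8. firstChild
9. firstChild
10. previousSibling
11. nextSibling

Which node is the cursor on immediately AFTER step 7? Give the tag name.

Answer: div

Derivation:
After 1 (lastChild): body
After 2 (parentNode): table
After 3 (lastChild): body
After 4 (previousSibling): form
After 5 (lastChild): ul
After 6 (previousSibling): h1
After 7 (previousSibling): div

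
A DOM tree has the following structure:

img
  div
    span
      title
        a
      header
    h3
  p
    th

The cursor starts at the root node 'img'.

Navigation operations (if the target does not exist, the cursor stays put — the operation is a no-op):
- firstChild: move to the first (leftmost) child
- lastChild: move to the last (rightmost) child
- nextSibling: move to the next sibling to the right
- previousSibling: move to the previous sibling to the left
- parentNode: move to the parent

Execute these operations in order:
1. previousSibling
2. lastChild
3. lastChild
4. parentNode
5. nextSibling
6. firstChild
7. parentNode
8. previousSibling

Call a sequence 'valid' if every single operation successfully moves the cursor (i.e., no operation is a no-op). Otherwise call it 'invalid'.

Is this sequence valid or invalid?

Answer: invalid

Derivation:
After 1 (previousSibling): img (no-op, stayed)
After 2 (lastChild): p
After 3 (lastChild): th
After 4 (parentNode): p
After 5 (nextSibling): p (no-op, stayed)
After 6 (firstChild): th
After 7 (parentNode): p
After 8 (previousSibling): div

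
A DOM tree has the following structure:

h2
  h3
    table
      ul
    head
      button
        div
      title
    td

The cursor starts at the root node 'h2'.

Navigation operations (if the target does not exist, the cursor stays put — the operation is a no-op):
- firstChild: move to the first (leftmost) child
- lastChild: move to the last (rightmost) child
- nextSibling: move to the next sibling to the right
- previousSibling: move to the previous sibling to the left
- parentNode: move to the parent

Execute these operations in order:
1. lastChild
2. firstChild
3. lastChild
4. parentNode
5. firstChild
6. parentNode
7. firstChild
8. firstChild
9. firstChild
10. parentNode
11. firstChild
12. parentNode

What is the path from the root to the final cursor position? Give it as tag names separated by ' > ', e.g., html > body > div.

Answer: h2 > h3 > table

Derivation:
After 1 (lastChild): h3
After 2 (firstChild): table
After 3 (lastChild): ul
After 4 (parentNode): table
After 5 (firstChild): ul
After 6 (parentNode): table
After 7 (firstChild): ul
After 8 (firstChild): ul (no-op, stayed)
After 9 (firstChild): ul (no-op, stayed)
After 10 (parentNode): table
After 11 (firstChild): ul
After 12 (parentNode): table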